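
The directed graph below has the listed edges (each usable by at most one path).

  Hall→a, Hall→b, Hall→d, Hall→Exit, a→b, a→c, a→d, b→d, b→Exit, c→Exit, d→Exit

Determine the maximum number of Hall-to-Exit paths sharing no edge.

Assign every edge capacity 1; by Menger, the answer equals the max flow.
Path Hall→Exit (+1); total 1.
Path Hall→b→Exit (+1); total 2.
Path Hall→d→Exit (+1); total 3.
Path Hall→a→c→Exit (+1); total 4.
No residual Hall→Exit path; max flow = 4.
Certifying cut of size 4: {Hall→Exit, Hall→a, Hall→b, Hall→d}.

4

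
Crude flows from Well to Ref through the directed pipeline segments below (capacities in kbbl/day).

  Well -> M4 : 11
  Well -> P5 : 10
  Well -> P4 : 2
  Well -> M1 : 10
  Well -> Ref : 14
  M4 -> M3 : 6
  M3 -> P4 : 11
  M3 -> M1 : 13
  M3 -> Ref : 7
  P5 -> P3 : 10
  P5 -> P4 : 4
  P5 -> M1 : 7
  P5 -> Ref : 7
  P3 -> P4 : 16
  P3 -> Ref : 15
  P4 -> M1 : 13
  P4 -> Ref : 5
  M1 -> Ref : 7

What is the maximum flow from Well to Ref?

Augment Well→Ref: bottleneck 14, flow now 14.
Augment Well→P5→Ref: bottleneck 7, flow now 21.
Augment Well→P4→Ref: bottleneck 2, flow now 23.
Augment Well→M1→Ref: bottleneck 7, flow now 30.
Augment Well→M4→M3→Ref: bottleneck 6, flow now 36.
Augment Well→P5→P3→Ref: bottleneck 3, flow now 39.
No augmenting path remains; maximum flow = 39.
In the residual graph, reachable from Well: {Well, M4, M1}.
Min-cut edges: Well→P5 (10), Well→P4 (2), Well→Ref (14), M4→M3 (6), M1→Ref (7); capacity 10 + 2 + 14 + 6 + 7 = 39.
This cut is saturated, so no flow can exceed 39.

39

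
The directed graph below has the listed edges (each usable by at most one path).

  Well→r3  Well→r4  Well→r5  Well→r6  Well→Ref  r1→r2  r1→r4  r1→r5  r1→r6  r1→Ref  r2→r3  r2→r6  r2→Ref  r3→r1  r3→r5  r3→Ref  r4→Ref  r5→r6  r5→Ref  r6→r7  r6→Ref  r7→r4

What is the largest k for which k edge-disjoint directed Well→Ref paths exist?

Assign every edge capacity 1; by Menger, the answer equals the max flow.
Path Well→Ref (+1); total 1.
Path Well→r3→Ref (+1); total 2.
Path Well→r4→Ref (+1); total 3.
Path Well→r5→Ref (+1); total 4.
Path Well→r6→Ref (+1); total 5.
No residual Well→Ref path; max flow = 5.
Certifying cut of size 5: {Well→Ref, Well→r3, Well→r4, Well→r5, Well→r6}.

5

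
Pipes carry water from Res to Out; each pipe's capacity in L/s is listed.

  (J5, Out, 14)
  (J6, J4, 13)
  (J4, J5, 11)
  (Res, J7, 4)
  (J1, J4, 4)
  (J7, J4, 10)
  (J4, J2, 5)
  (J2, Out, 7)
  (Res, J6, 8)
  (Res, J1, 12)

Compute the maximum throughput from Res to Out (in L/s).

Augment Res→J6→J4→J5→Out: bottleneck 8, flow now 8.
Augment Res→J7→J4→J5→Out: bottleneck 3, flow now 11.
Augment Res→J7→J4→J2→Out: bottleneck 1, flow now 12.
Augment Res→J1→J4→J2→Out: bottleneck 4, flow now 16.
No augmenting path remains; maximum flow = 16.
In the residual graph, reachable from Res: {Res, J1}.
Min-cut edges: Res→J6 (8), Res→J7 (4), J1→J4 (4); capacity 8 + 4 + 4 = 16.
This cut is saturated, so no flow can exceed 16.

16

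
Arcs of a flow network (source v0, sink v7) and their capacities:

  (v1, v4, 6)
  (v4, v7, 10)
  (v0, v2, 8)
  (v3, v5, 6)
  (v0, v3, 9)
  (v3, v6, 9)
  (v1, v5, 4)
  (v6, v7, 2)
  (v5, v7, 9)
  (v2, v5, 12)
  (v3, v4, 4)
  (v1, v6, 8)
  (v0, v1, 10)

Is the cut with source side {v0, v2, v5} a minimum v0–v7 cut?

No — its capacity is 28, but the minimum cut has capacity 21.

Given cut capacity: 10 + 9 + 9 = 28.
Augment v0→v1→v4→v7: bottleneck 6, flow now 6.
Augment v0→v1→v5→v7: bottleneck 4, flow now 10.
Augment v0→v2→v5→v7: bottleneck 5, flow now 15.
Augment v0→v3→v4→v7: bottleneck 4, flow now 19.
Augment v0→v3→v6→v7: bottleneck 2, flow now 21.
No augmenting path remains; maximum flow = 21.
In the residual graph, reachable from v0: {v0, v1, v2, v3, v5, v6}.
Min-cut edges: v1→v4 (6), v3→v4 (4), v5→v7 (9), v6→v7 (2); capacity 6 + 4 + 9 + 2 = 21.
Cut capacity 28 exceeds the max flow 21, so it is not minimum.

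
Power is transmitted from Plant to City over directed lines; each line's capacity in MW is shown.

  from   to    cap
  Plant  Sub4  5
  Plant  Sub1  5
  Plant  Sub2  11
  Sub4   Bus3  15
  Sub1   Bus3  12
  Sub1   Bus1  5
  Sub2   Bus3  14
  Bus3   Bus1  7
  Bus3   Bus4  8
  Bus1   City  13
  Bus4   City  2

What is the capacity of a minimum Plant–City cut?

Augment Plant→Sub1→Bus1→City: bottleneck 5, flow now 5.
Augment Plant→Sub4→Bus3→Bus1→City: bottleneck 5, flow now 10.
Augment Plant→Sub2→Bus3→Bus1→City: bottleneck 2, flow now 12.
Augment Plant→Sub2→Bus3→Bus4→City: bottleneck 2, flow now 14.
No augmenting path remains; maximum flow = 14.
By max-flow min-cut, the minimum cut capacity equals the max flow.
In the residual graph, reachable from Plant: {Plant, Sub4, Sub2, Bus3, Bus4}.
Min-cut edges: Plant→Sub1 (5), Bus3→Bus1 (7), Bus4→City (2); capacity 5 + 7 + 2 = 14.

14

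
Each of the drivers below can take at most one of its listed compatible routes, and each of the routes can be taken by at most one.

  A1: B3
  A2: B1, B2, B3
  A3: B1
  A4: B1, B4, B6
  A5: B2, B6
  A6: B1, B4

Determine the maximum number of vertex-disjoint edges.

5

Unit-capacity flow: source→left, listed edges, right→sink; max matching = max flow.
Augmenting path A1→B3 (+1); matched 1.
Augmenting path A2→B1 (+1); matched 2.
Augmenting path A4→B4 (+1); matched 3.
Augmenting path A5→B2 (+1); matched 4.
Augmenting path A6→B4→A4→B6 (+1); matched 5.
No augmenting path remains; maximum matching = 5.
König certificate: {B1, B2, B3, B4, B6} is a vertex cover of size 5 (every listed pair touches it), so no matching can be larger.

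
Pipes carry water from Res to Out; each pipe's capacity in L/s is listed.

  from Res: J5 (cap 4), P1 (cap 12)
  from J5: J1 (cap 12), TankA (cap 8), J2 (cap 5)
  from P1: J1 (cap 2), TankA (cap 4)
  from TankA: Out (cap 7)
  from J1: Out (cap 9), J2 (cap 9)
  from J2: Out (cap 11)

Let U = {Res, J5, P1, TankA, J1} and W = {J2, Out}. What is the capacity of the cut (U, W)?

Edges leaving {Res, J5, P1, TankA, J1}: J5→J2 (5), TankA→Out (7), J1→J2 (9), J1→Out (9).
Cut capacity = 5 + 7 + 9 + 9 = 30.

30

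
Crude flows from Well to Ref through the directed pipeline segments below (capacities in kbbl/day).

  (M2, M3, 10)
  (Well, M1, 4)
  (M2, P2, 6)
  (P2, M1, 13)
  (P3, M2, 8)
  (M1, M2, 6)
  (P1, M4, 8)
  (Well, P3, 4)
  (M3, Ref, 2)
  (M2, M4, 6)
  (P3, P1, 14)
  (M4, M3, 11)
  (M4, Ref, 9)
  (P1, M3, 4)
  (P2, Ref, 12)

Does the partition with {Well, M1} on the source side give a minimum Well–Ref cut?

No — its capacity is 10, but the minimum cut has capacity 8.

Given cut capacity: 4 + 6 = 10.
Augment Well→P3→P1→M4→Ref: bottleneck 4, flow now 4.
Augment Well→M1→M2→P2→Ref: bottleneck 4, flow now 8.
No augmenting path remains; maximum flow = 8.
In the residual graph, reachable from Well: {Well}.
Min-cut edges: Well→P3 (4), Well→M1 (4); capacity 4 + 4 = 8.
Cut capacity 10 exceeds the max flow 8, so it is not minimum.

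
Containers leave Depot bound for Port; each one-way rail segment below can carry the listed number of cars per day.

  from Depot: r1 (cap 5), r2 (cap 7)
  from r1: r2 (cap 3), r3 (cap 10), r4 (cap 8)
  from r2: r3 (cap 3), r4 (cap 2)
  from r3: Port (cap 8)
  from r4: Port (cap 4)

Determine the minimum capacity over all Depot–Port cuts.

Augment Depot→r1→r3→Port: bottleneck 5, flow now 5.
Augment Depot→r2→r3→Port: bottleneck 3, flow now 8.
Augment Depot→r2→r4→Port: bottleneck 2, flow now 10.
No augmenting path remains; maximum flow = 10.
By max-flow min-cut, the minimum cut capacity equals the max flow.
In the residual graph, reachable from Depot: {Depot, r2}.
Min-cut edges: Depot→r1 (5), r2→r3 (3), r2→r4 (2); capacity 5 + 3 + 2 = 10.

10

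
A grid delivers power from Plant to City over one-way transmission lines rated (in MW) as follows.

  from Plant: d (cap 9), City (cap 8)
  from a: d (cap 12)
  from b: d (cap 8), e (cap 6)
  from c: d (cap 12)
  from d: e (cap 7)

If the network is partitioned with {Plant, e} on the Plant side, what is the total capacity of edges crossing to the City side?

Edges leaving {Plant, e}: Plant→d (9), Plant→City (8).
Cut capacity = 9 + 8 = 17.

17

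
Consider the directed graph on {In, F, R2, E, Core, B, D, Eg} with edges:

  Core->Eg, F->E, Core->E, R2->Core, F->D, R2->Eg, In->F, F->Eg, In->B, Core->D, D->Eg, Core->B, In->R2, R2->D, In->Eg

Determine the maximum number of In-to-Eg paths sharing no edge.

3

Assign every edge capacity 1; by Menger, the answer equals the max flow.
Path In→Eg (+1); total 1.
Path In→F→Eg (+1); total 2.
Path In→R2→Eg (+1); total 3.
No residual In→Eg path; max flow = 3.
Certifying cut of size 3: {In→Eg, In→F, In→R2}.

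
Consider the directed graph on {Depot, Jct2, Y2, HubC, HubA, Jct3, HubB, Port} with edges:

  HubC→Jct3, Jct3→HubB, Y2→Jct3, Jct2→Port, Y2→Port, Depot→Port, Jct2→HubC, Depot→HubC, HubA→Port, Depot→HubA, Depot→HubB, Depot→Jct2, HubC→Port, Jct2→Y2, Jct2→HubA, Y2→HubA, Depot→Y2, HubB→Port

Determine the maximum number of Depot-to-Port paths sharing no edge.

6

Assign every edge capacity 1; by Menger, the answer equals the max flow.
Path Depot→Port (+1); total 1.
Path Depot→Jct2→Port (+1); total 2.
Path Depot→Y2→Port (+1); total 3.
Path Depot→HubC→Port (+1); total 4.
Path Depot→HubA→Port (+1); total 5.
Path Depot→HubB→Port (+1); total 6.
No residual Depot→Port path; max flow = 6.
Certifying cut of size 6: {Depot→HubA, Depot→HubB, Depot→HubC, Depot→Jct2, Depot→Port, Depot→Y2}.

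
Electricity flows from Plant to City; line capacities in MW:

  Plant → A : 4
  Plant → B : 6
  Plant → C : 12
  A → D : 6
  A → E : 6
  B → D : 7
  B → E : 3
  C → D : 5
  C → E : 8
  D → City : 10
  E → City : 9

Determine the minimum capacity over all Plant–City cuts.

19

Augment Plant→A→D→City: bottleneck 4, flow now 4.
Augment Plant→B→D→City: bottleneck 6, flow now 10.
Augment Plant→C→E→City: bottleneck 8, flow now 18.
Augment Plant→C→D→A→E→City: bottleneck 1, flow now 19. (uses reverse residual edge)
No augmenting path remains; maximum flow = 19.
By max-flow min-cut, the minimum cut capacity equals the max flow.
In the residual graph, reachable from Plant: {Plant, A, B, C, D, E}.
Min-cut edges: D→City (10), E→City (9); capacity 10 + 9 = 19.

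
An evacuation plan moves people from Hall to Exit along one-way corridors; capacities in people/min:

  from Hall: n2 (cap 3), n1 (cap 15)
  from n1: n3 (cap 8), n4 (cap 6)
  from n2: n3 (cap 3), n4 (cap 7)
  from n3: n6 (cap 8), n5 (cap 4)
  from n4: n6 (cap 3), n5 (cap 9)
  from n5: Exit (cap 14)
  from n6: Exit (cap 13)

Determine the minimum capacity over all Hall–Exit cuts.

17

Augment Hall→n1→n3→n5→Exit: bottleneck 4, flow now 4.
Augment Hall→n1→n3→n6→Exit: bottleneck 4, flow now 8.
Augment Hall→n1→n4→n5→Exit: bottleneck 6, flow now 14.
Augment Hall→n2→n3→n6→Exit: bottleneck 3, flow now 17.
No augmenting path remains; maximum flow = 17.
By max-flow min-cut, the minimum cut capacity equals the max flow.
In the residual graph, reachable from Hall: {Hall, n1}.
Min-cut edges: Hall→n2 (3), n1→n3 (8), n1→n4 (6); capacity 3 + 8 + 6 = 17.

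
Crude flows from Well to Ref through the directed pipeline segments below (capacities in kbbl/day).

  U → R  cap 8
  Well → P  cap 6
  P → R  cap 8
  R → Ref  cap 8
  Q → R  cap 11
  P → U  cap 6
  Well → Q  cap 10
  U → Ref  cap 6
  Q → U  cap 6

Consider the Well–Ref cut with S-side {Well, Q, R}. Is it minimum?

No — its capacity is 20, but the minimum cut has capacity 14.

Given cut capacity: 6 + 6 + 8 = 20.
Augment Well→P→R→Ref: bottleneck 6, flow now 6.
Augment Well→Q→R→Ref: bottleneck 2, flow now 8.
Augment Well→Q→U→Ref: bottleneck 6, flow now 14.
No augmenting path remains; maximum flow = 14.
In the residual graph, reachable from Well: {Well, P, Q, R, U}.
Min-cut edges: R→Ref (8), U→Ref (6); capacity 8 + 6 = 14.
Cut capacity 20 exceeds the max flow 14, so it is not minimum.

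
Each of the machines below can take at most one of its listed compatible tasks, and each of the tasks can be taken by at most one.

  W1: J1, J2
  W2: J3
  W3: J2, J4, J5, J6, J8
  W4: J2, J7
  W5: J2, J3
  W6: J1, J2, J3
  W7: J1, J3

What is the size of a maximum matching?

Unit-capacity flow: source→left, listed edges, right→sink; max matching = max flow.
Augmenting path W1→J1 (+1); matched 1.
Augmenting path W2→J3 (+1); matched 2.
Augmenting path W3→J2 (+1); matched 3.
Augmenting path W4→J7 (+1); matched 4.
Augmenting path W5→J2→W3→J4 (+1); matched 5.
No augmenting path remains; maximum matching = 5.
König certificate: {W3, W4, J1, J2, J3} is a vertex cover of size 5 (every listed pair touches it), so no matching can be larger.

5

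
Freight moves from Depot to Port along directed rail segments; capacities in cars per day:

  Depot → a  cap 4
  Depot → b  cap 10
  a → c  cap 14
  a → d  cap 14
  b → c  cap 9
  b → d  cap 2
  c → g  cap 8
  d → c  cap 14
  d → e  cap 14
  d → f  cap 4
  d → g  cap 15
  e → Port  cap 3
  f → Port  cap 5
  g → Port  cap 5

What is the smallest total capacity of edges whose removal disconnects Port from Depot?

Augment Depot→a→c→g→Port: bottleneck 4, flow now 4.
Augment Depot→b→c→g→Port: bottleneck 1, flow now 5.
Augment Depot→b→d→e→Port: bottleneck 2, flow now 7.
Augment Depot→b→c→a→d→e→Port: bottleneck 1, flow now 8. (uses reverse residual edge)
Augment Depot→b→c→a→d→f→Port: bottleneck 3, flow now 11. (uses reverse residual edge)
No augmenting path remains; maximum flow = 11.
By max-flow min-cut, the minimum cut capacity equals the max flow.
In the residual graph, reachable from Depot: {Depot, b, c, g}.
Min-cut edges: Depot→a (4), b→d (2), g→Port (5); capacity 4 + 2 + 5 = 11.

11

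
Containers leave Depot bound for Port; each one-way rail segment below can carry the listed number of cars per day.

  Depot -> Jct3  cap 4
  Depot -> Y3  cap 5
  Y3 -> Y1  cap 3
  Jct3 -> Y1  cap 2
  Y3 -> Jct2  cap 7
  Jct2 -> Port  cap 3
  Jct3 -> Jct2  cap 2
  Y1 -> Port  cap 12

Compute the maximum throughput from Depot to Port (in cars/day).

8

Augment Depot→Jct3→Y1→Port: bottleneck 2, flow now 2.
Augment Depot→Jct3→Jct2→Port: bottleneck 2, flow now 4.
Augment Depot→Y3→Y1→Port: bottleneck 3, flow now 7.
Augment Depot→Y3→Jct2→Port: bottleneck 1, flow now 8.
No augmenting path remains; maximum flow = 8.
In the residual graph, reachable from Depot: {Depot, Jct3, Y3, Jct2}.
Min-cut edges: Jct3→Y1 (2), Y3→Y1 (3), Jct2→Port (3); capacity 2 + 3 + 3 = 8.
This cut is saturated, so no flow can exceed 8.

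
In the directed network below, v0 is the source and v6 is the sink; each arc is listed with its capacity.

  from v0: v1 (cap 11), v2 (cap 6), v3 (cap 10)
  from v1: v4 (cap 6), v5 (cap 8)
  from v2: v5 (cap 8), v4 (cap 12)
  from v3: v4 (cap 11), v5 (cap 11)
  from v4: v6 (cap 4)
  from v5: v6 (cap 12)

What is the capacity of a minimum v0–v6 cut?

Augment v0→v1→v4→v6: bottleneck 4, flow now 4.
Augment v0→v1→v5→v6: bottleneck 7, flow now 11.
Augment v0→v2→v5→v6: bottleneck 5, flow now 16.
No augmenting path remains; maximum flow = 16.
By max-flow min-cut, the minimum cut capacity equals the max flow.
In the residual graph, reachable from v0: {v0, v1, v2, v3, v4, v5}.
Min-cut edges: v4→v6 (4), v5→v6 (12); capacity 4 + 12 = 16.

16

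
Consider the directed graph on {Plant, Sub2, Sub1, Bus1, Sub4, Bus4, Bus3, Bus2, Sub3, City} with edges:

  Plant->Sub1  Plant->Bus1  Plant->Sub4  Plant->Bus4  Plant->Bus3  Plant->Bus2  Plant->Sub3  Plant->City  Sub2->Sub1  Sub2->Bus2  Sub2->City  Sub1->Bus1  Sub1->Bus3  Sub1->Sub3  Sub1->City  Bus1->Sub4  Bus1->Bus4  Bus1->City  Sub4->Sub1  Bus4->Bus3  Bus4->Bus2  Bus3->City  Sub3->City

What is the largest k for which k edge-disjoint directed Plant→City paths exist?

Assign every edge capacity 1; by Menger, the answer equals the max flow.
Path Plant→City (+1); total 1.
Path Plant→Sub1→City (+1); total 2.
Path Plant→Bus1→City (+1); total 3.
Path Plant→Bus3→City (+1); total 4.
Path Plant→Sub3→City (+1); total 5.
No residual Plant→City path; max flow = 5.
Certifying cut of size 5: {Bus1→City, Bus3→City, Plant→City, Sub1→City, Sub3→City}.

5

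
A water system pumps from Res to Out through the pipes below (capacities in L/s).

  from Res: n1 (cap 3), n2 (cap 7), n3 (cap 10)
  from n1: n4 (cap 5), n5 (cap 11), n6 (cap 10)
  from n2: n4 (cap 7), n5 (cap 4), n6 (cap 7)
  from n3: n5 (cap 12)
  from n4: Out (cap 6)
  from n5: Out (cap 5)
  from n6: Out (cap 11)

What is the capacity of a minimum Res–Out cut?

15

Augment Res→n1→n4→Out: bottleneck 3, flow now 3.
Augment Res→n2→n4→Out: bottleneck 3, flow now 6.
Augment Res→n2→n5→Out: bottleneck 4, flow now 10.
Augment Res→n3→n5→Out: bottleneck 1, flow now 11.
Augment Res→n3→n5→n2→n6→Out: bottleneck 4, flow now 15. (uses reverse residual edge)
No augmenting path remains; maximum flow = 15.
By max-flow min-cut, the minimum cut capacity equals the max flow.
In the residual graph, reachable from Res: {Res, n3, n5}.
Min-cut edges: Res→n1 (3), Res→n2 (7), n5→Out (5); capacity 3 + 7 + 5 = 15.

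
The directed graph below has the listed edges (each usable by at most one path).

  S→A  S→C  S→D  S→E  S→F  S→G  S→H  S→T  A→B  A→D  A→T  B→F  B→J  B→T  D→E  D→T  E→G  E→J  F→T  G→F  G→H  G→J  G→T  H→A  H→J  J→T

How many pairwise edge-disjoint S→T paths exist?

7

Assign every edge capacity 1; by Menger, the answer equals the max flow.
Path S→T (+1); total 1.
Path S→A→T (+1); total 2.
Path S→D→T (+1); total 3.
Path S→F→T (+1); total 4.
Path S→G→T (+1); total 5.
Path S→E→J→T (+1); total 6.
Path S→H→A→B→T (+1); total 7.
No residual S→T path; max flow = 7.
Certifying cut of size 7: {S→A, S→D, S→E, S→F, S→G, S→H, S→T}.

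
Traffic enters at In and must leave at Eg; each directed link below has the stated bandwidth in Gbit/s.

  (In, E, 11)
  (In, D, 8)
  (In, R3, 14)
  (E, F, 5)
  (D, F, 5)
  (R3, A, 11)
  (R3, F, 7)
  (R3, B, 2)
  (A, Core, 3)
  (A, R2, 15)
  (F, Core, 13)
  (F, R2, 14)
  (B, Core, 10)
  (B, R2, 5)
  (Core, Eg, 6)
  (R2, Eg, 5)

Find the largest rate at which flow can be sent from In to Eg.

11

Augment In→E→F→Core→Eg: bottleneck 5, flow now 5.
Augment In→D→F→Core→Eg: bottleneck 1, flow now 6.
Augment In→D→F→R2→Eg: bottleneck 4, flow now 10.
Augment In→R3→A→R2→Eg: bottleneck 1, flow now 11.
No augmenting path remains; maximum flow = 11.
In the residual graph, reachable from In: {In, E, D, R3, A, F, B, Core, R2}.
Min-cut edges: Core→Eg (6), R2→Eg (5); capacity 6 + 5 = 11.
This cut is saturated, so no flow can exceed 11.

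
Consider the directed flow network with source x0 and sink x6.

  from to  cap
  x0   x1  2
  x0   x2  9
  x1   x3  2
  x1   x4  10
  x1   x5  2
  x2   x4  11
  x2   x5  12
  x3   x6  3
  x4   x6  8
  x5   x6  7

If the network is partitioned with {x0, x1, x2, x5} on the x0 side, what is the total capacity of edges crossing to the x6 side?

Edges leaving {x0, x1, x2, x5}: x1→x3 (2), x1→x4 (10), x2→x4 (11), x5→x6 (7).
Cut capacity = 2 + 10 + 11 + 7 = 30.

30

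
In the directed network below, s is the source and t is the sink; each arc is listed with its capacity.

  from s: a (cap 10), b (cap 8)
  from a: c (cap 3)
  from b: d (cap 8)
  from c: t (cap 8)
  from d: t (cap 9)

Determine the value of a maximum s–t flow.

11

Augment s→a→c→t: bottleneck 3, flow now 3.
Augment s→b→d→t: bottleneck 8, flow now 11.
No augmenting path remains; maximum flow = 11.
In the residual graph, reachable from s: {s, a}.
Min-cut edges: s→b (8), a→c (3); capacity 8 + 3 = 11.
This cut is saturated, so no flow can exceed 11.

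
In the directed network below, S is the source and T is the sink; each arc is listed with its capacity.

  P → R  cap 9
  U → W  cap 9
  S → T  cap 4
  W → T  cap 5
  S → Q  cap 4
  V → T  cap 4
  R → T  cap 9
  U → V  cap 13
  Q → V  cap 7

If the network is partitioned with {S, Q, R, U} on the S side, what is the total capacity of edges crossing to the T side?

42

Edges leaving {S, Q, R, U}: S→T (4), Q→V (7), R→T (9), U→V (13), U→W (9).
Cut capacity = 4 + 7 + 9 + 13 + 9 = 42.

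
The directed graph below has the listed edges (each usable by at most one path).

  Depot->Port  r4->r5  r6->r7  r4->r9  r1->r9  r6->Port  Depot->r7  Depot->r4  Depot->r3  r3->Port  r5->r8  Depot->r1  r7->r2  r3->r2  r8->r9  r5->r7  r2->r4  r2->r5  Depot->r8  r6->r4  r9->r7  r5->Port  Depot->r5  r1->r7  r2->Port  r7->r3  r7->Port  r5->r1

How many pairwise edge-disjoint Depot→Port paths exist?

Assign every edge capacity 1; by Menger, the answer equals the max flow.
Path Depot→Port (+1); total 1.
Path Depot→r3→Port (+1); total 2.
Path Depot→r5→Port (+1); total 3.
Path Depot→r7→Port (+1); total 4.
Path Depot→r1→r7→r2→Port (+1); total 5.
No residual Depot→Port path; max flow = 5.
Certifying cut of size 5: {Depot→Port, r2→Port, r3→Port, r5→Port, r7→Port}.

5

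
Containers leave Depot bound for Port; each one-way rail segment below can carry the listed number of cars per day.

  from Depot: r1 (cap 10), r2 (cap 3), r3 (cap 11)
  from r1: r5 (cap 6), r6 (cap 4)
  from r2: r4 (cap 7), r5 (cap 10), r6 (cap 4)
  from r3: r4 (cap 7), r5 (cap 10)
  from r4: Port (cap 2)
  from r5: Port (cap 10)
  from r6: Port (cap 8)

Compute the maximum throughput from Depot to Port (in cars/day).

Augment Depot→r1→r5→Port: bottleneck 6, flow now 6.
Augment Depot→r1→r6→Port: bottleneck 4, flow now 10.
Augment Depot→r2→r4→Port: bottleneck 2, flow now 12.
Augment Depot→r2→r5→Port: bottleneck 1, flow now 13.
Augment Depot→r3→r5→Port: bottleneck 3, flow now 16.
Augment Depot→r3→r4→r2→r6→Port: bottleneck 2, flow now 18. (uses reverse residual edge)
Augment Depot→r3→r5→r2→r6→Port: bottleneck 1, flow now 19. (uses reverse residual edge)
No augmenting path remains; maximum flow = 19.
In the residual graph, reachable from Depot: {Depot, r1, r3, r4, r5}.
Min-cut edges: Depot→r2 (3), r1→r6 (4), r4→Port (2), r5→Port (10); capacity 3 + 4 + 2 + 10 = 19.
This cut is saturated, so no flow can exceed 19.

19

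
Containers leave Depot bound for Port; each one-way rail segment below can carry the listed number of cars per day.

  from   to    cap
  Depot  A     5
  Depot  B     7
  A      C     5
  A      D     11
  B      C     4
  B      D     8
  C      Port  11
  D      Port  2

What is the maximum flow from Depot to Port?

Augment Depot→A→C→Port: bottleneck 5, flow now 5.
Augment Depot→B→C→Port: bottleneck 4, flow now 9.
Augment Depot→B→D→Port: bottleneck 2, flow now 11.
No augmenting path remains; maximum flow = 11.
In the residual graph, reachable from Depot: {Depot, B, D}.
Min-cut edges: Depot→A (5), B→C (4), D→Port (2); capacity 5 + 4 + 2 = 11.
This cut is saturated, so no flow can exceed 11.

11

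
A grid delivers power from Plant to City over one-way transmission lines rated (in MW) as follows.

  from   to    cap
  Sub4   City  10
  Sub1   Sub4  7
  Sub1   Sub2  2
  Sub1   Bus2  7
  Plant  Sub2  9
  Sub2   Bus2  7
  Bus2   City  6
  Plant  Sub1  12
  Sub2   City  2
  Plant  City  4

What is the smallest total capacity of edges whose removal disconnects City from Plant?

19

Augment Plant→City: bottleneck 4, flow now 4.
Augment Plant→Sub2→City: bottleneck 2, flow now 6.
Augment Plant→Sub1→Bus2→City: bottleneck 6, flow now 12.
Augment Plant→Sub1→Sub4→City: bottleneck 6, flow now 18.
Augment Plant→Sub2→Bus2→Sub1→Sub4→City: bottleneck 1, flow now 19. (uses reverse residual edge)
No augmenting path remains; maximum flow = 19.
By max-flow min-cut, the minimum cut capacity equals the max flow.
In the residual graph, reachable from Plant: {Plant, Sub1, Sub2, Bus2}.
Min-cut edges: Plant→City (4), Sub1→Sub4 (7), Sub2→City (2), Bus2→City (6); capacity 4 + 7 + 2 + 6 = 19.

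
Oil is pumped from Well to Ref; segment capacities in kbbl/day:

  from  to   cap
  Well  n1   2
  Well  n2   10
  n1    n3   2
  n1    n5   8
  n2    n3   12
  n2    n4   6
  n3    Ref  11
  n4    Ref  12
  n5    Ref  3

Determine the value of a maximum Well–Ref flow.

12

Augment Well→n1→n3→Ref: bottleneck 2, flow now 2.
Augment Well→n2→n3→Ref: bottleneck 9, flow now 11.
Augment Well→n2→n4→Ref: bottleneck 1, flow now 12.
No augmenting path remains; maximum flow = 12.
In the residual graph, reachable from Well: {Well}.
Min-cut edges: Well→n1 (2), Well→n2 (10); capacity 2 + 10 = 12.
This cut is saturated, so no flow can exceed 12.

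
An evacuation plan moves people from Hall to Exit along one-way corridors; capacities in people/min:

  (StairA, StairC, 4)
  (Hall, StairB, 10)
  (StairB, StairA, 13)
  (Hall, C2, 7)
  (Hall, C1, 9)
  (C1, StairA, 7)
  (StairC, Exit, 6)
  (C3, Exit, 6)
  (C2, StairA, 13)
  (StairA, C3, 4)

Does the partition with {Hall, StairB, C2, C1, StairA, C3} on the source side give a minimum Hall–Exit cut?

No — its capacity is 10, but the minimum cut has capacity 8.

Given cut capacity: 4 + 6 = 10.
Augment Hall→StairB→StairA→StairC→Exit: bottleneck 4, flow now 4.
Augment Hall→StairB→StairA→C3→Exit: bottleneck 4, flow now 8.
No augmenting path remains; maximum flow = 8.
In the residual graph, reachable from Hall: {Hall, StairB, C2, C1, StairA}.
Min-cut edges: StairA→StairC (4), StairA→C3 (4); capacity 4 + 4 = 8.
Cut capacity 10 exceeds the max flow 8, so it is not minimum.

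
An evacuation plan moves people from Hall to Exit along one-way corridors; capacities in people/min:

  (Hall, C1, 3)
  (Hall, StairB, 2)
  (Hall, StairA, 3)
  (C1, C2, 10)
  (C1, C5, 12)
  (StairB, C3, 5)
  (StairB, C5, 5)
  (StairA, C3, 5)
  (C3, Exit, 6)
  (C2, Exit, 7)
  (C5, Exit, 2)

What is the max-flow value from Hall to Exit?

8

Augment Hall→C1→C2→Exit: bottleneck 3, flow now 3.
Augment Hall→StairB→C3→Exit: bottleneck 2, flow now 5.
Augment Hall→StairA→C3→Exit: bottleneck 3, flow now 8.
No augmenting path remains; maximum flow = 8.
In the residual graph, reachable from Hall: {Hall}.
Min-cut edges: Hall→C1 (3), Hall→StairB (2), Hall→StairA (3); capacity 3 + 2 + 3 = 8.
This cut is saturated, so no flow can exceed 8.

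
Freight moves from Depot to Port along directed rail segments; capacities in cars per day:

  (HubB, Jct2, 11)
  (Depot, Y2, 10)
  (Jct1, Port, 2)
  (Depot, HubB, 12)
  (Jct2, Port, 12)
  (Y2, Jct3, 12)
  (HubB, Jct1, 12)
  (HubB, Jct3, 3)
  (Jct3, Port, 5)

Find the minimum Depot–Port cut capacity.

Augment Depot→Y2→Jct3→Port: bottleneck 5, flow now 5.
Augment Depot→HubB→Jct1→Port: bottleneck 2, flow now 7.
Augment Depot→HubB→Jct2→Port: bottleneck 10, flow now 17.
No augmenting path remains; maximum flow = 17.
By max-flow min-cut, the minimum cut capacity equals the max flow.
In the residual graph, reachable from Depot: {Depot, Y2, Jct3}.
Min-cut edges: Depot→HubB (12), Jct3→Port (5); capacity 12 + 5 = 17.

17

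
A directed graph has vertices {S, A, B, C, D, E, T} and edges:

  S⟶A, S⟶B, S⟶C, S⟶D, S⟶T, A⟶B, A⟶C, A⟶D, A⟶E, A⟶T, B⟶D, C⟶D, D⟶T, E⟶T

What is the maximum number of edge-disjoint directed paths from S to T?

Assign every edge capacity 1; by Menger, the answer equals the max flow.
Path S→T (+1); total 1.
Path S→A→T (+1); total 2.
Path S→D→T (+1); total 3.
No residual S→T path; max flow = 3.
Certifying cut of size 3: {D→T, S→A, S→T}.

3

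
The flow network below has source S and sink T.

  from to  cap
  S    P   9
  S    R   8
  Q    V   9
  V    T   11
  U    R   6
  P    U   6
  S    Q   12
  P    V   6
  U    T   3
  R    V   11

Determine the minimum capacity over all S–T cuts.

Augment S→P→U→T: bottleneck 3, flow now 3.
Augment S→P→V→T: bottleneck 6, flow now 9.
Augment S→Q→V→T: bottleneck 5, flow now 14.
No augmenting path remains; maximum flow = 14.
By max-flow min-cut, the minimum cut capacity equals the max flow.
In the residual graph, reachable from S: {S, P, Q, R, U, V}.
Min-cut edges: U→T (3), V→T (11); capacity 3 + 11 = 14.

14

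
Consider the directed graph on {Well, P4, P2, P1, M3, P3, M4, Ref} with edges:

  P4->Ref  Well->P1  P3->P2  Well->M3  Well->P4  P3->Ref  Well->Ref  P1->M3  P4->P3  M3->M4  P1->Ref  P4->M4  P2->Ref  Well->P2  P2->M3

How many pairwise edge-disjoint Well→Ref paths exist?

4

Assign every edge capacity 1; by Menger, the answer equals the max flow.
Path Well→Ref (+1); total 1.
Path Well→P4→Ref (+1); total 2.
Path Well→P2→Ref (+1); total 3.
Path Well→P1→Ref (+1); total 4.
No residual Well→Ref path; max flow = 4.
Certifying cut of size 4: {Well→P1, Well→P2, Well→P4, Well→Ref}.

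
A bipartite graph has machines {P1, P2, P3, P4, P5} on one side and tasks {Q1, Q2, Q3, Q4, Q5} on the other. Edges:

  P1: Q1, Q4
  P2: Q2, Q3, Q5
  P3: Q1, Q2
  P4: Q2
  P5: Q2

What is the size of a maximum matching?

4

Unit-capacity flow: source→left, listed edges, right→sink; max matching = max flow.
Augmenting path P1→Q1 (+1); matched 1.
Augmenting path P2→Q2 (+1); matched 2.
Augmenting path P3→Q1→P1→Q4 (+1); matched 3.
Augmenting path P4→Q2→P2→Q3 (+1); matched 4.
No augmenting path remains; maximum matching = 4.
König certificate: {P1, P2, P3, Q2} is a vertex cover of size 4 (every listed pair touches it), so no matching can be larger.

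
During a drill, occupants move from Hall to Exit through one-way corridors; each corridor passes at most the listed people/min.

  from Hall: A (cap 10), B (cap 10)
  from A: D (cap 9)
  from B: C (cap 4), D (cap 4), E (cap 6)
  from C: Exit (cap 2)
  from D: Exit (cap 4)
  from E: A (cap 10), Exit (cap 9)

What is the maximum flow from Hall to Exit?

Augment Hall→A→D→Exit: bottleneck 4, flow now 4.
Augment Hall→B→C→Exit: bottleneck 2, flow now 6.
Augment Hall→B→E→Exit: bottleneck 6, flow now 12.
No augmenting path remains; maximum flow = 12.
In the residual graph, reachable from Hall: {Hall, A, B, C, D}.
Min-cut edges: B→E (6), C→Exit (2), D→Exit (4); capacity 6 + 2 + 4 = 12.
This cut is saturated, so no flow can exceed 12.

12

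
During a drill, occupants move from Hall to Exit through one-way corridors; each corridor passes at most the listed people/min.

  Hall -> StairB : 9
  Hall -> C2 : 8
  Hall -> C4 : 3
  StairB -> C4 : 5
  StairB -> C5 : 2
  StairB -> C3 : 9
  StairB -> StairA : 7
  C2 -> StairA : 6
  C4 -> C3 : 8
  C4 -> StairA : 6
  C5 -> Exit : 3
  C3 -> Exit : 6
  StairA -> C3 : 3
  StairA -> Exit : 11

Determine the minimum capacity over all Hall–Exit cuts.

Augment Hall→StairB→C5→Exit: bottleneck 2, flow now 2.
Augment Hall→StairB→C3→Exit: bottleneck 6, flow now 8.
Augment Hall→StairB→StairA→Exit: bottleneck 1, flow now 9.
Augment Hall→C2→StairA→Exit: bottleneck 6, flow now 15.
Augment Hall→C4→StairA→Exit: bottleneck 3, flow now 18.
No augmenting path remains; maximum flow = 18.
By max-flow min-cut, the minimum cut capacity equals the max flow.
In the residual graph, reachable from Hall: {Hall, C2}.
Min-cut edges: Hall→StairB (9), Hall→C4 (3), C2→StairA (6); capacity 9 + 3 + 6 = 18.

18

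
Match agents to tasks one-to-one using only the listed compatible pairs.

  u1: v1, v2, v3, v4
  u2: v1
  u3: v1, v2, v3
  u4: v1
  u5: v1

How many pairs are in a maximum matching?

3

Unit-capacity flow: source→left, listed edges, right→sink; max matching = max flow.
Augmenting path u1→v1 (+1); matched 1.
Augmenting path u3→v2 (+1); matched 2.
Augmenting path u2→v1→u1→v3 (+1); matched 3.
No augmenting path remains; maximum matching = 3.
König certificate: {u1, u3, v1} is a vertex cover of size 3 (every listed pair touches it), so no matching can be larger.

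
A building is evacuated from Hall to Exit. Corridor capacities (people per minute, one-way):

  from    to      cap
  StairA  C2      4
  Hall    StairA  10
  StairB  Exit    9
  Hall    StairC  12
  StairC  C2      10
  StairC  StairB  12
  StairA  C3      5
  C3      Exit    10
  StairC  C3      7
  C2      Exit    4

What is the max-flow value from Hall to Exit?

21

Augment Hall→StairA→C2→Exit: bottleneck 4, flow now 4.
Augment Hall→StairA→C3→Exit: bottleneck 5, flow now 9.
Augment Hall→StairC→StairB→Exit: bottleneck 9, flow now 18.
Augment Hall→StairC→C3→Exit: bottleneck 3, flow now 21.
No augmenting path remains; maximum flow = 21.
In the residual graph, reachable from Hall: {Hall, StairA}.
Min-cut edges: Hall→StairC (12), StairA→C2 (4), StairA→C3 (5); capacity 12 + 4 + 5 = 21.
This cut is saturated, so no flow can exceed 21.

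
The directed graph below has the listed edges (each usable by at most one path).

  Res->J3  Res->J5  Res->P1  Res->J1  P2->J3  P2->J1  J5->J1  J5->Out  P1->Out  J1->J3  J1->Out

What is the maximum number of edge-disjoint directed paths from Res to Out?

Assign every edge capacity 1; by Menger, the answer equals the max flow.
Path Res→J5→Out (+1); total 1.
Path Res→P1→Out (+1); total 2.
Path Res→J1→Out (+1); total 3.
No residual Res→Out path; max flow = 3.
Certifying cut of size 3: {Res→J1, Res→J5, Res→P1}.

3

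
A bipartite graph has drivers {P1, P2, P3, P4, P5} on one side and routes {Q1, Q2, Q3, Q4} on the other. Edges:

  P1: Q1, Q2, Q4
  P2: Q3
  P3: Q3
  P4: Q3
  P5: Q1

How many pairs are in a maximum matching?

Unit-capacity flow: source→left, listed edges, right→sink; max matching = max flow.
Augmenting path P1→Q1 (+1); matched 1.
Augmenting path P2→Q3 (+1); matched 2.
Augmenting path P5→Q1→P1→Q2 (+1); matched 3.
No augmenting path remains; maximum matching = 3.
König certificate: {P1, P5, Q3} is a vertex cover of size 3 (every listed pair touches it), so no matching can be larger.

3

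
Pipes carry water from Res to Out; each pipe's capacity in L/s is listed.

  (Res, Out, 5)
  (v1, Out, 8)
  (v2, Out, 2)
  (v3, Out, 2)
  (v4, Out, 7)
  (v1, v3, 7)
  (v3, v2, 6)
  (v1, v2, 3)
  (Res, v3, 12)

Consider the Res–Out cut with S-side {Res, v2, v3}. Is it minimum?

Given cut capacity: 5 + 2 + 2 = 9.
Augment Res→Out: bottleneck 5, flow now 5.
Augment Res→v3→Out: bottleneck 2, flow now 7.
Augment Res→v3→v2→Out: bottleneck 2, flow now 9.
No augmenting path remains; maximum flow = 9.
Cut capacity 9 equals the max flow, so it is a minimum cut.

Yes — it is a minimum cut (capacity 9).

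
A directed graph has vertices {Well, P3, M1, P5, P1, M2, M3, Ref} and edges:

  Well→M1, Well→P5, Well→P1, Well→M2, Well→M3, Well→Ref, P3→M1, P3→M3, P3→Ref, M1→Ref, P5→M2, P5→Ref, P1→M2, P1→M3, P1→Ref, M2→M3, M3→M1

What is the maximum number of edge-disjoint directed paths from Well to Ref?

4

Assign every edge capacity 1; by Menger, the answer equals the max flow.
Path Well→Ref (+1); total 1.
Path Well→M1→Ref (+1); total 2.
Path Well→P5→Ref (+1); total 3.
Path Well→P1→Ref (+1); total 4.
No residual Well→Ref path; max flow = 4.
Certifying cut of size 4: {M1→Ref, Well→P1, Well→P5, Well→Ref}.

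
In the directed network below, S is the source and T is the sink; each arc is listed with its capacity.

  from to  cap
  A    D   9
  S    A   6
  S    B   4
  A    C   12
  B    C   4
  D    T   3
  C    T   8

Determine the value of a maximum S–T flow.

Augment S→A→C→T: bottleneck 6, flow now 6.
Augment S→B→C→T: bottleneck 2, flow now 8.
Augment S→B→C→A→D→T: bottleneck 2, flow now 10. (uses reverse residual edge)
No augmenting path remains; maximum flow = 10.
In the residual graph, reachable from S: {S}.
Min-cut edges: S→A (6), S→B (4); capacity 6 + 4 = 10.
This cut is saturated, so no flow can exceed 10.

10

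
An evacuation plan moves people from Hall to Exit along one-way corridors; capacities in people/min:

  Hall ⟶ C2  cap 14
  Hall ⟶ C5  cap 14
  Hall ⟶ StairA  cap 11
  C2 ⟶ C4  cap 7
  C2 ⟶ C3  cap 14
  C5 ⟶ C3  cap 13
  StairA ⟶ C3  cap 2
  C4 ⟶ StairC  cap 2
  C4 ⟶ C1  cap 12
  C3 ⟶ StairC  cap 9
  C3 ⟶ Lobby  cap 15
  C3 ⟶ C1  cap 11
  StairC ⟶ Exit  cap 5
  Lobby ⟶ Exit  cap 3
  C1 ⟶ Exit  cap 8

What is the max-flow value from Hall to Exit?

Augment Hall→C2→C4→StairC→Exit: bottleneck 2, flow now 2.
Augment Hall→C2→C4→C1→Exit: bottleneck 5, flow now 7.
Augment Hall→C2→C3→StairC→Exit: bottleneck 3, flow now 10.
Augment Hall→C2→C3→Lobby→Exit: bottleneck 3, flow now 13.
Augment Hall→C2→C3→C1→Exit: bottleneck 1, flow now 14.
Augment Hall→C5→C3→C1→Exit: bottleneck 2, flow now 16.
No augmenting path remains; maximum flow = 16.
In the residual graph, reachable from Hall: {Hall, C2, C5, StairA, C4, C3, StairC, Lobby, C1}.
Min-cut edges: StairC→Exit (5), Lobby→Exit (3), C1→Exit (8); capacity 5 + 3 + 8 = 16.
This cut is saturated, so no flow can exceed 16.

16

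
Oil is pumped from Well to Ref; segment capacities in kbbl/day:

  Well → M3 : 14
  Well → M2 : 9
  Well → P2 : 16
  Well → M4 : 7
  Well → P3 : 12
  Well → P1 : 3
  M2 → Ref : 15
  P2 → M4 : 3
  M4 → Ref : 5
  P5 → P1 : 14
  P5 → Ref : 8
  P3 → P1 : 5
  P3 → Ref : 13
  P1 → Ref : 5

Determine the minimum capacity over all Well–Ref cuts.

Augment Well→M2→Ref: bottleneck 9, flow now 9.
Augment Well→M4→Ref: bottleneck 5, flow now 14.
Augment Well→P3→Ref: bottleneck 12, flow now 26.
Augment Well→P1→Ref: bottleneck 3, flow now 29.
No augmenting path remains; maximum flow = 29.
By max-flow min-cut, the minimum cut capacity equals the max flow.
In the residual graph, reachable from Well: {Well, M3, P2, M4}.
Min-cut edges: Well→M2 (9), Well→P3 (12), Well→P1 (3), M4→Ref (5); capacity 9 + 12 + 3 + 5 = 29.

29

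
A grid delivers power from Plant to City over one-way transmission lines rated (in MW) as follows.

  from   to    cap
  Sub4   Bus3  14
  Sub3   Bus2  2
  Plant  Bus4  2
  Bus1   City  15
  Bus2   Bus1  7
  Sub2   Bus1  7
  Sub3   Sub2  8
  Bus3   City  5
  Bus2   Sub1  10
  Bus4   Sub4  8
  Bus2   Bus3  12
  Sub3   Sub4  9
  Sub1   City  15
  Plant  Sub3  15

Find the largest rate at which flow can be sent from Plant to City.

Augment Plant→Bus4→Sub4→Bus3→City: bottleneck 2, flow now 2.
Augment Plant→Sub3→Bus2→Sub1→City: bottleneck 2, flow now 4.
Augment Plant→Sub3→Sub4→Bus3→City: bottleneck 3, flow now 7.
Augment Plant→Sub3→Sub2→Bus1→City: bottleneck 7, flow now 14.
No augmenting path remains; maximum flow = 14.
In the residual graph, reachable from Plant: {Plant, Bus4, Sub3, Sub4, Sub2, Bus3}.
Min-cut edges: Sub3→Bus2 (2), Sub2→Bus1 (7), Bus3→City (5); capacity 2 + 7 + 5 = 14.
This cut is saturated, so no flow can exceed 14.

14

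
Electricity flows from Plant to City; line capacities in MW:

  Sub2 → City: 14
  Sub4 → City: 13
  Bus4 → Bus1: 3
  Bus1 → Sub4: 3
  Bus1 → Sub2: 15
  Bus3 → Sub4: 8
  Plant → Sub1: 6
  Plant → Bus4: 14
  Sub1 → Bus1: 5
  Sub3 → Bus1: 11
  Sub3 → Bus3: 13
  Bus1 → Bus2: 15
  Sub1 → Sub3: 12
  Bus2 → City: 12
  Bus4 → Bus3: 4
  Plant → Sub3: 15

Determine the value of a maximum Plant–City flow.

27

Augment Plant→Sub3→Bus1→Sub4→City: bottleneck 3, flow now 3.
Augment Plant→Sub3→Bus1→Bus2→City: bottleneck 8, flow now 11.
Augment Plant→Sub3→Bus3→Sub4→City: bottleneck 4, flow now 15.
Augment Plant→Bus4→Bus1→Bus2→City: bottleneck 3, flow now 18.
Augment Plant→Bus4→Bus3→Sub4→City: bottleneck 4, flow now 22.
Augment Plant→Sub1→Bus1→Bus2→City: bottleneck 1, flow now 23.
Augment Plant→Sub1→Bus1→Sub2→City: bottleneck 4, flow now 27.
No augmenting path remains; maximum flow = 27.
In the residual graph, reachable from Plant: {Plant, Sub3, Bus4, Sub1, Bus3}.
Min-cut edges: Sub3→Bus1 (11), Bus4→Bus1 (3), Sub1→Bus1 (5), Bus3→Sub4 (8); capacity 11 + 3 + 5 + 8 = 27.
This cut is saturated, so no flow can exceed 27.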